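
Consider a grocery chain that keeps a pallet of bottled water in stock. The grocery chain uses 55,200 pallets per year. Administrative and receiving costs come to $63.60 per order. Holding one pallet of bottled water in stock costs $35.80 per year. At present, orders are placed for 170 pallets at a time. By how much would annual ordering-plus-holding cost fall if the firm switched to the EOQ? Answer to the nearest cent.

EOQ = √(2DS/H) = √(2 × 55,200 × 63.6 / 35.8) ≈ 442.87.
Cost at Q* = (D/Q*)S + (Q*/2)H = √(2DSH) ≈ $15,854.58.
Cost at Q = 170: (55,200/170)×63.6 + (170/2)×35.8 = $20,651.29 + $3,043.00 = $23,694.29.
Excess = $23,694.29 − $15,854.58 = $7,839.72.

Extra cost ≈ $7,839.72 per year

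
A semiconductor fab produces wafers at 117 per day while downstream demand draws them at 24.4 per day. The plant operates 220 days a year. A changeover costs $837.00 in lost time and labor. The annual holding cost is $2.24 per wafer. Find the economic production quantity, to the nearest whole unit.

Q* ≈ 2,251 wafers

Annual demand D = 24.4 × 220 = 5,368.
Production build-up factor (1 − d/p) = 1 − 24.4/117 = 0.7915.
Q* = √(2DS / (H(1 − d/p))) = √(2 × 5,368 × 837 / (2.24 × 0.7915)).
= √(8,986,032 / 1.7729) ≈ 2251.373.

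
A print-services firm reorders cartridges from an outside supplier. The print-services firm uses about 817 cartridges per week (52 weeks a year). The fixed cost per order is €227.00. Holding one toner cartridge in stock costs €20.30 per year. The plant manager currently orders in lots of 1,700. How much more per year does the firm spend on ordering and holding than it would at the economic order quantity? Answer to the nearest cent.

Extra cost ≈ €3,140.47 per year

Annual demand D = 817 × 52 = 42,484.
EOQ = √(2DS/H) = √(2 × 42,484 × 227 / 20.3) ≈ 974.75.
Cost at Q* = (D/Q*)S + (Q*/2)H = √(2DSH) ≈ €19,787.40.
Cost at Q = 1,700: (42,484/1,700)×227 + (1,700/2)×20.3 = €5,672.86 + €17,255.00 = €22,927.86.
Excess = €22,927.86 − €19,787.40 = €3,140.47.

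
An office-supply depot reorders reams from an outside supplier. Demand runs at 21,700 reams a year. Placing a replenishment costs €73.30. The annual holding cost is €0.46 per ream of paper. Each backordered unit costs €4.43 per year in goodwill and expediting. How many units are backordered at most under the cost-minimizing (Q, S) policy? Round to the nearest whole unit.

With planned backorders, Q* = √(2DS/H) · √((H+B)/B).
√(2DS/H) = √(2 × 21,700 × 73.3 / 0.46) = 2629.771.
√((H+B)/B) = √((0.46+4.43)/4.43) = 1.0506.
Q* ≈ 2762.934.
S* = Q* · H/(H+B) = 2762.934 × 0.46/4.89 ≈ 259.908.

S* ≈ 260 reams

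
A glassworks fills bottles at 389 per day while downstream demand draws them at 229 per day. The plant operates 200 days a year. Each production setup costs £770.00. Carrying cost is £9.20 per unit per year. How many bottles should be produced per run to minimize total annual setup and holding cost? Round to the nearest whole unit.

Q* ≈ 4,317 bottles

Annual demand D = 229 × 200 = 45,800.
Production build-up factor (1 − d/p) = 1 − 229/389 = 0.4113.
Q* = √(2DS / (H(1 − d/p))) = √(2 × 45,800 × 770 / (9.2 × 0.4113)).
= √(70,532,000 / 3.7841) ≈ 4317.318.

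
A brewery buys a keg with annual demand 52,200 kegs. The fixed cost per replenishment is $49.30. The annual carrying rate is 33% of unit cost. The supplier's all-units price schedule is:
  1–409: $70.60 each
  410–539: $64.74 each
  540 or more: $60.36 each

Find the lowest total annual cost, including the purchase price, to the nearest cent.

TC* ≈ $3,160,935.74

Holding cost per unit per year at price C is H = 0.33·C.
Evaluate total cost at each tier's feasible EOQ or, if the EOQ is below the tier, at the tier's minimum quantity.
Tier 1 ($70.60): EOQ = 470.0 exceeds tier's upper bound 409, so this tier is dominated.
EOQ at $64.74 = 490.8 (feasible in tier 2): TC = 52,200×$64.74 + (52,200/490.8)×49.3 + (490.8/2)×0.33×$64.74 = $3,389,914.17.
EOQ at $60.36 = 508.3 < 540, so use break Q=540: TC = 52,200×$60.36 + (52,200/540.0)×49.3 + (540.0/2)×0.33×$60.36 = $3,160,935.74.
Lowest total cost among the candidates is at Q = 540.0.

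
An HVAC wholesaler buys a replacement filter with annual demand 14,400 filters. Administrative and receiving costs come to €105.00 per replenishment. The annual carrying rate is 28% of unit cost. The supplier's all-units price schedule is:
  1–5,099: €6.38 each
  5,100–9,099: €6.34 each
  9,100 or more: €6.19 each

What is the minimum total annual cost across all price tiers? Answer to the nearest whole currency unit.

TC* ≈ €94,196

Holding cost per unit per year at price C is H = 0.28·C.
For each price level, check whether its EOQ is feasible; otherwise the best quantity at that price is the breakpoint.
EOQ at €6.38 = 1301.1 (feasible in tier 1): TC = 14,400×€6.38 + (14,400/1301.1)×105 + (1301.1/2)×0.28×€6.38 = €94,196.24.
EOQ at €6.34 = 1305.2 < 5100, so use break Q=5100: TC = 14,400×€6.34 + (14,400/5100.0)×105 + (5100.0/2)×0.28×€6.34 = €96,119.23.
EOQ at €6.19 = 1320.9 < 9100, so use break Q=9100: TC = 14,400×€6.19 + (14,400/9100.0)×105 + (9100.0/2)×0.28×€6.19 = €97,188.21.
Lowest total cost among the candidates is at Q = 1301.1.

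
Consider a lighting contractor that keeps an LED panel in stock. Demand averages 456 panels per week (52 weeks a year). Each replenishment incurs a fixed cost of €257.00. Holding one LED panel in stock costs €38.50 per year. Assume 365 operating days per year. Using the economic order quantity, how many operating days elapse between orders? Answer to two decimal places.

Annual demand D = 456 × 52 = 23,712.
Q* = √(2DS/H) = √(2 × 23,712 × 257 / 38.5) ≈ 562.65.
Cycle time = Q*/D × 365 = 562.65 / 23,712 × 365 ≈ 8.661 days.

T ≈ 8.66 days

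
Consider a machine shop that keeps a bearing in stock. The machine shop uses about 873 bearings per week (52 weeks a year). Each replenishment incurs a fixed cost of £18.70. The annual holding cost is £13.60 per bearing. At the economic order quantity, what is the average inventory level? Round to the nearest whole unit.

Annual demand D = 873 × 52 = 45,396.
Q* = √(2DS/H) = √(2 × 45,396 × 18.7 / 13.6) ≈ 353.33.
Average inventory = Q*/2 ≈ 353.33 / 2 = 176.663.

Average inventory ≈ 177 bearings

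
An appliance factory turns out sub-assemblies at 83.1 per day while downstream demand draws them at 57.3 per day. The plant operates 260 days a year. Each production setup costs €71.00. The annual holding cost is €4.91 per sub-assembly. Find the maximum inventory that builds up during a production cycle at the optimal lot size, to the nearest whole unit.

Annual demand D = 57.3 × 260 = 14,898.
Production build-up factor (1 − d/p) = 1 − 57.3/83.1 = 0.3105.
Q* = √(2DS / (H(1 − d/p))) = √(2 × 14,898 × 71 / (4.91 × 0.3105)).
= √(2,115,516 / 1.5244) ≈ 1178.035.
Maximum inventory = Q*(1 − d/p) = 1178.035 × 0.3105 ≈ 365.744.

I_max ≈ 366 sub-assemblies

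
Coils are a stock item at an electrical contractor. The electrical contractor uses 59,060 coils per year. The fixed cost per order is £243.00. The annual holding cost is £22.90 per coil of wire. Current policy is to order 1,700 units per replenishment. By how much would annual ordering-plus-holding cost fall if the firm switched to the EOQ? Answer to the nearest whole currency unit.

Extra cost ≈ £2,269 per year

EOQ = √(2DS/H) = √(2 × 59,060 × 243 / 22.9) ≈ 1119.56.
Cost at Q* = (D/Q*)S + (Q*/2)H = √(2DSH) ≈ £25,637.91.
Cost at Q = 1,700: (59,060/1,700)×243 + (1,700/2)×22.9 = £8,442.11 + £19,465.00 = £27,907.11.
Excess = £27,907.11 − £25,637.91 = £2,269.20.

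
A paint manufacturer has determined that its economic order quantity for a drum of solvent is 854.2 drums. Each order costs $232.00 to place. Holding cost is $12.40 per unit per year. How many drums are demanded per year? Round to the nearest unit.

D ≈ 19,499 drums per year

Invert the EOQ relation Q*² = 2DS/H.
From Q* = √(2DS/H): D = Q*²H / (2S) = 854.2² × 12.4 / (2 × 232) = 19499.471.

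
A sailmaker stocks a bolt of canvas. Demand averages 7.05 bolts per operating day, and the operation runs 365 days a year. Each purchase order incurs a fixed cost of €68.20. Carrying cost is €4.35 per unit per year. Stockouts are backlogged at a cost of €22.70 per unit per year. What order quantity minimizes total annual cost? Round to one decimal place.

Annual demand D = 7.05 × 365 = 2,573.25.
With planned backorders, Q* = √(2DS/H) · √((H+B)/B).
√(2DS/H) = √(2 × 2,573.25 × 68.2 / 4.35) = 284.056.
√((H+B)/B) = √((4.35+22.7)/22.7) = 1.0916.
Q* ≈ 310.080.

Q* ≈ 310.1 bolts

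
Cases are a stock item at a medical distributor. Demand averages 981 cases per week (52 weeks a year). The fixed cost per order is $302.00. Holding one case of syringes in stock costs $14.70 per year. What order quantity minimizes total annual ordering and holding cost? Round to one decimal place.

Annual demand D = 981 × 52 = 51,012.
EOQ = √(2DS / H) = √(2 × 51,012 × 302 / 14.7).
= √(30,811,248 / 14.7) = √2,096,003.2653 ≈ 1447.758.

Q* ≈ 1,447.8 cases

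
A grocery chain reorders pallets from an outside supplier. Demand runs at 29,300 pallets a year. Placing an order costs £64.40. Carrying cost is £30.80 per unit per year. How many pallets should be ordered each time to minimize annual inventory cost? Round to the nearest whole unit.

Q* ≈ 350 pallets

EOQ = √(2DS / H) = √(2 × 29,300 × 64.4 / 30.8).
= √(3,773,840 / 30.8) = √122,527.2727 ≈ 350.039.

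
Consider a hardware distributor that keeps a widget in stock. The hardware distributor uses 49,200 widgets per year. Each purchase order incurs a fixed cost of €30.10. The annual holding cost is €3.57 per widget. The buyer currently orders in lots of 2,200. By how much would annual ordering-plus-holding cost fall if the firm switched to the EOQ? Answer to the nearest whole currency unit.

EOQ = √(2DS/H) = √(2 × 49,200 × 30.1 / 3.57) ≈ 910.85.
Cost at Q* = (D/Q*)S + (Q*/2)H = √(2DSH) ≈ €3,251.73.
Cost at Q = 2,200: (49,200/2,200)×30.1 + (2,200/2)×3.57 = €673.15 + €3,927.00 = €4,600.15.
Excess = €4,600.15 − €3,251.73 = €1,348.41.

Extra cost ≈ €1,348 per year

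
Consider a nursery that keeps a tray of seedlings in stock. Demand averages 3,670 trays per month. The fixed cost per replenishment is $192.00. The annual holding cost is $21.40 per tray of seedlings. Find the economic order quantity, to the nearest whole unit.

Annual demand D = 3,670 × 12 = 44,040.
EOQ = √(2DS / H) = √(2 × 44,040 × 192 / 21.4).
= √(16,911,360 / 21.4) = √790,250.4673 ≈ 888.960.

Q* ≈ 889 trays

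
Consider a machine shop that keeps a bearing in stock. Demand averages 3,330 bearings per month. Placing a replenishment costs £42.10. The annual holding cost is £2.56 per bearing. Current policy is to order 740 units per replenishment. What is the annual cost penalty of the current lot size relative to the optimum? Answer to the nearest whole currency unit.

Annual demand D = 3,330 × 12 = 39,960.
EOQ = √(2DS/H) = √(2 × 39,960 × 42.1 / 2.56) ≈ 1146.43.
Cost at Q* = (D/Q*)S + (Q*/2)H = √(2DSH) ≈ £2,934.87.
Cost at Q = 740: (39,960/740)×42.1 + (740/2)×2.56 = £2,273.40 + £947.20 = £3,220.60.
Excess = £3,220.60 − £2,934.87 = £285.73.

Extra cost ≈ £286 per year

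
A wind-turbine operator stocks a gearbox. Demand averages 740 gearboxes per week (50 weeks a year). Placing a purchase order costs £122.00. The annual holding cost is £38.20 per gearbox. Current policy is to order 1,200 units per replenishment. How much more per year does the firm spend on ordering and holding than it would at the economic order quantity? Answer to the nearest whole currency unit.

Extra cost ≈ £8,111 per year

Annual demand D = 740 × 50 = 37,000.
EOQ = √(2DS/H) = √(2 × 37,000 × 122 / 38.2) ≈ 486.14.
Cost at Q* = (D/Q*)S + (Q*/2)H = √(2DSH) ≈ £18,570.67.
Cost at Q = 1,200: (37,000/1,200)×122 + (1,200/2)×38.2 = £3,761.67 + £22,920.00 = £26,681.67.
Excess = £26,681.67 − £18,570.67 = £8,111.00.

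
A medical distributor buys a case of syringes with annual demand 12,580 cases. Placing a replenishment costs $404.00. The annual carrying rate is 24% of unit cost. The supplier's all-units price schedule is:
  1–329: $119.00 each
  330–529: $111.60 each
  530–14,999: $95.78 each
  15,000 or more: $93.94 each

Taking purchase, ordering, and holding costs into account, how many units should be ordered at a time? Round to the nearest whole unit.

Q* ≈ 665 cases

Holding cost per unit per year at price C is H = 0.24·C.
Candidates are each tier's EOQ (if it falls in that tier) and each price-break quantity.
Tier 1 ($119.00): EOQ = 596.6 exceeds tier's upper bound 329, so this tier is dominated.
Tier 2 ($111.60): EOQ = 616.0 exceeds tier's upper bound 529, so this tier is dominated.
EOQ at $95.78 = 665.0 (feasible in tier 3): TC = 12,580×$95.78 + (12,580/665.0)×404 + (665.0/2)×0.24×$95.78 = $1,220,198.23.
EOQ at $93.94 = 671.5 < 15000, so use break Q=15000: TC = 12,580×$93.94 + (12,580/15000.0)×404 + (15000.0/2)×0.24×$93.94 = $1,351,196.02.
Lowest total cost is $1,220,198.23 at Q = 665.0.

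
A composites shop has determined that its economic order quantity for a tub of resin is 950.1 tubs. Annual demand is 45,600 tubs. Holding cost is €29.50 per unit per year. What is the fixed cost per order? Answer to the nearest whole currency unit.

S ≈ €292

The basic EOQ model gives Q* = √(2DS/H); rearrange for the unknown.
From Q* = √(2DS/H): S = Q*²H / (2D) = 950.1² × 29.5 / (2 × 45,600) = 291.9885.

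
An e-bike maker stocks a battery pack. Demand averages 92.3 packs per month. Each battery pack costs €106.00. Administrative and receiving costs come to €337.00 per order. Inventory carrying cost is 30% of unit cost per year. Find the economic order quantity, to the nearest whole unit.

Annual demand D = 92.3 × 12 = 1,107.6.
Holding cost H = 0.30 × €106.00 = €31.8000 per unit per year.
EOQ = √(2DS / H) = √(2 × 1,107.6 × 337 / 31.8).
= √(746,522.4 / 31.8) = √23,475.5472 ≈ 153.217.

Q* ≈ 153 packs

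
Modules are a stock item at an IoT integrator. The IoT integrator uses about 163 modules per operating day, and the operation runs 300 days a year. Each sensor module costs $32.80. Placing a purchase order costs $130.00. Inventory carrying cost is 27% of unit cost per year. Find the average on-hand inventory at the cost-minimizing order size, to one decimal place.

Average inventory ≈ 599.1 modules

Annual demand D = 163 × 300 = 48,900.
Holding cost H = 0.27 × $32.80 = $8.8560 per unit per year.
EOQ = √(2DS/H) = √(2 × 48,900 × 130 / 8.856) ≈ 1198.18.
Average inventory = Q*/2 ≈ 1198.18 / 2 = 599.090.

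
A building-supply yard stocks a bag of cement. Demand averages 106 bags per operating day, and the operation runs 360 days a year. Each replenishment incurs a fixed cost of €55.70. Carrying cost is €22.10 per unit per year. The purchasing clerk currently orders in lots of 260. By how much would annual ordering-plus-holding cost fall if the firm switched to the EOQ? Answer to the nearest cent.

Annual demand D = 106 × 360 = 38,160.
EOQ = √(2DS/H) = √(2 × 38,160 × 55.7 / 22.1) ≈ 438.58.
Cost at Q* = (D/Q*)S + (Q*/2)H = √(2DSH) ≈ €9,692.66.
Cost at Q = 260: (38,160/260)×55.7 + (260/2)×22.1 = €8,175.05 + €2,873.00 = €11,048.05.
Excess = €11,048.05 − €9,692.66 = €1,355.39.

Extra cost ≈ €1,355.39 per year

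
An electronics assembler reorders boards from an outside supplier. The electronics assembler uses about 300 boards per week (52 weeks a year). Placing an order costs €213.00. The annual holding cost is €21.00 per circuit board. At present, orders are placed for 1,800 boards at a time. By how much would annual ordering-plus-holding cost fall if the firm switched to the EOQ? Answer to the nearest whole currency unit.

Extra cost ≈ €8,933 per year

Annual demand D = 300 × 52 = 15,600.
EOQ = √(2DS/H) = √(2 × 15,600 × 213 / 21) ≈ 562.55.
Cost at Q* = (D/Q*)S + (Q*/2)H = √(2DSH) ≈ €11,813.45.
Cost at Q = 1,800: (15,600/1,800)×213 + (1,800/2)×21 = €1,846.00 + €18,900.00 = €20,746.00.
Excess = €20,746.00 − €11,813.45 = €8,932.55.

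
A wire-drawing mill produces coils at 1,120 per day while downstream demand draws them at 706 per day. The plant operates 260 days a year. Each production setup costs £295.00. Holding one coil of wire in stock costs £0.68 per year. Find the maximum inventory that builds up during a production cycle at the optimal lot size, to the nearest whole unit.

I_max ≈ 7,673 coils

Annual demand D = 706 × 260 = 183,560.
Production build-up factor (1 − d/p) = 1 − 706/1,120 = 0.3696.
Q* = √(2DS / (H(1 − d/p))) = √(2 × 183,560 × 295 / (0.68 × 0.3696)).
= √(108,300,400 / 0.2514) ≈ 20757.231.
Maximum inventory = Q*(1 − d/p) = 20757.231 × 0.3696 ≈ 7672.762.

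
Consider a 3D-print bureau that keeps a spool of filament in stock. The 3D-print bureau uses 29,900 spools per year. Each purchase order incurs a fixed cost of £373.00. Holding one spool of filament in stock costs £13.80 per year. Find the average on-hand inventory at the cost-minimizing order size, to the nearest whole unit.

Q* = √(2DS/H) = √(2 × 29,900 × 373 / 13.8) ≈ 1271.35.
Average inventory = Q*/2 ≈ 1271.35 / 2 = 635.675.

Average inventory ≈ 636 spools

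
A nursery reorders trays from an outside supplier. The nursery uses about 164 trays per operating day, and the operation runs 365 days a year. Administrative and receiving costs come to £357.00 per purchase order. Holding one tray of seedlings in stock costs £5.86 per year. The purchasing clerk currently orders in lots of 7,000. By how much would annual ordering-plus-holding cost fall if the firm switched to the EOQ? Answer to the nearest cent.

Annual demand D = 164 × 365 = 59,860.
EOQ = √(2DS/H) = √(2 × 59,860 × 357 / 5.86) ≈ 2700.65.
Cost at Q* = (D/Q*)S + (Q*/2)H = √(2DSH) ≈ £15,825.82.
Cost at Q = 7,000: (59,860/7,000)×357 + (7,000/2)×5.86 = £3,052.86 + £20,510.00 = £23,562.86.
Excess = £23,562.86 − £15,825.82 = £7,737.04.

Extra cost ≈ £7,737.04 per year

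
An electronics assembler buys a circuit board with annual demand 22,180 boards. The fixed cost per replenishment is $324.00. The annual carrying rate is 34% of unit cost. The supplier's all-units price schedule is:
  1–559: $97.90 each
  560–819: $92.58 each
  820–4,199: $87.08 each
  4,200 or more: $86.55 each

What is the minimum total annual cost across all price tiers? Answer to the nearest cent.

TC* ≈ $1,952,337.16

Holding cost per unit per year at price C is H = 0.34·C.
Evaluate total cost at each tier's feasible EOQ or, if the EOQ is below the tier, at the tier's minimum quantity.
Tier 1 ($97.90): EOQ = 657.1 exceeds tier's upper bound 559, so this tier is dominated.
EOQ at $92.58 = 675.7 (feasible in tier 2): TC = 22,180×$92.58 + (22,180/675.7)×324 + (675.7/2)×0.34×$92.58 = $2,074,694.34.
EOQ at $87.08 = 696.7 < 820, so use break Q=820: TC = 22,180×$87.08 + (22,180/820.0)×324 + (820.0/2)×0.34×$87.08 = $1,952,337.16.
EOQ at $86.55 = 698.9 < 4200, so use break Q=4200: TC = 22,180×$86.55 + (22,180/4200.0)×324 + (4200.0/2)×0.34×$86.55 = $1,983,186.73.
Lowest total cost among the candidates is at Q = 820.0.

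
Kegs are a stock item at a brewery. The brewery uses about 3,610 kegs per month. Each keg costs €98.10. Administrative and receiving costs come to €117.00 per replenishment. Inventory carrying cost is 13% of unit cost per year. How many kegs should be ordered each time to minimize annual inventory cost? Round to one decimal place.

Annual demand D = 3,610 × 12 = 43,320.
Holding cost H = 0.13 × €98.10 = €12.7530 per unit per year.
EOQ = √(2DS / H) = √(2 × 43,320 × 117 / 12.753).
= √(10,136,880 / 12.753) = √794,862.3853 ≈ 891.551.

Q* ≈ 891.6 kegs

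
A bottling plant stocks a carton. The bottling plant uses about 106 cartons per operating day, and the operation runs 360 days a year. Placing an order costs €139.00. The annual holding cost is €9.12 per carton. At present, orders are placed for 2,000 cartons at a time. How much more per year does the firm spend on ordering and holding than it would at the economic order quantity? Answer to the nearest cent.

Annual demand D = 106 × 360 = 38,160.
EOQ = √(2DS/H) = √(2 × 38,160 × 139 / 9.12) ≈ 1078.52.
Cost at Q* = (D/Q*)S + (Q*/2)H = √(2DSH) ≈ €9,836.12.
Cost at Q = 2,000: (38,160/2,000)×139 + (2,000/2)×9.12 = €2,652.12 + €9,120.00 = €11,772.12.
Excess = €11,772.12 − €9,836.12 = €1,936.00.

Extra cost ≈ €1,936.00 per year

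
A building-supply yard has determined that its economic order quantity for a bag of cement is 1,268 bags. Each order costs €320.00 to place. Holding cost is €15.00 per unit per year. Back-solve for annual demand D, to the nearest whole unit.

D ≈ 37,683 bags per year

Squaring Q* = √(2DS/H) gives Q*² = 2DS/H.
From Q* = √(2DS/H): D = Q*²H / (2S) = 1,268² × 15 / (2 × 320) = 37683.375.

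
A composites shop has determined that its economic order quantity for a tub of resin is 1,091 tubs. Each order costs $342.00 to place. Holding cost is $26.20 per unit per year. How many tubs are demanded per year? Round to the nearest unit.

D ≈ 45,593 tubs per year

Squaring Q* = √(2DS/H) gives Q*² = 2DS/H.
From Q* = √(2DS/H): D = Q*²H / (2S) = 1,091² × 26.2 / (2 × 342) = 45592.635.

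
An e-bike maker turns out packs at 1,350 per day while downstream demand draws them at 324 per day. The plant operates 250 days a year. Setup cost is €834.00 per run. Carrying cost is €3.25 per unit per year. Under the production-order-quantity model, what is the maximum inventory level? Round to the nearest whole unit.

I_max ≈ 5,621 packs

Annual demand D = 324 × 250 = 81,000.
Production build-up factor (1 − d/p) = 1 − 324/1,350 = 0.7600.
Q* = √(2DS / (H(1 − d/p))) = √(2 × 81,000 × 834 / (3.25 × 0.7600)).
= √(135,108,000 / 2.47) ≈ 7395.917.
Maximum inventory = Q*(1 − d/p) = 7395.917 × 0.7600 ≈ 5620.897.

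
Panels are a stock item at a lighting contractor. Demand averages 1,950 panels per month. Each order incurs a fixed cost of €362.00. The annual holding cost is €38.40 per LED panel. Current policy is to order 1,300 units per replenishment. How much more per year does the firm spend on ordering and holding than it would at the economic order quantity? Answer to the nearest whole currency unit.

Extra cost ≈ €5,970 per year

Annual demand D = 1,950 × 12 = 23,400.
EOQ = √(2DS/H) = √(2 × 23,400 × 362 / 38.4) ≈ 664.22.
Cost at Q* = (D/Q*)S + (Q*/2)H = √(2DSH) ≈ €25,506.03.
Cost at Q = 1,300: (23,400/1,300)×362 + (1,300/2)×38.4 = €6,516.00 + €24,960.00 = €31,476.00.
Excess = €31,476.00 − €25,506.03 = €5,969.97.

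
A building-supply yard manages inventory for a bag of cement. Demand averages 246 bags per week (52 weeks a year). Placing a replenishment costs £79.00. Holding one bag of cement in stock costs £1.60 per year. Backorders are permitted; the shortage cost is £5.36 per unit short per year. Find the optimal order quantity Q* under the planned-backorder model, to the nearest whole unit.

Annual demand D = 246 × 52 = 12,792.
With planned backorders, Q* = √(2DS/H) · √((H+B)/B).
√(2DS/H) = √(2 × 12,792 × 79 / 1.6) = 1123.926.
√((H+B)/B) = √((1.6+5.36)/5.36) = 1.1395.
Q* ≈ 1280.737.

Q* ≈ 1,281 bags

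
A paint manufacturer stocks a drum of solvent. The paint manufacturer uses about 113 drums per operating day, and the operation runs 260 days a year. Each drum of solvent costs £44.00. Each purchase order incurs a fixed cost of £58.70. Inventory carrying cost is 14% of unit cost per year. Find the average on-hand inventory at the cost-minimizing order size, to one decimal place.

Annual demand D = 113 × 260 = 29,380.
Holding cost H = 0.14 × £44.00 = £6.1600 per unit per year.
Q* = √(2DS/H) = √(2 × 29,380 × 58.7 / 6.16) ≈ 748.29.
Average inventory = Q*/2 ≈ 748.29 / 2 = 374.145.

Average inventory ≈ 374.1 drums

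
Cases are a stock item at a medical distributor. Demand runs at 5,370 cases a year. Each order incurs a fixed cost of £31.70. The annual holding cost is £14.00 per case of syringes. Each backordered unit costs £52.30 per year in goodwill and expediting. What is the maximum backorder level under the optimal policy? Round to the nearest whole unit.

With planned backorders, Q* = √(2DS/H) · √((H+B)/B).
√(2DS/H) = √(2 × 5,370 × 31.7 / 14) = 155.944.
√((H+B)/B) = √((14+52.3)/52.3) = 1.1259.
Q* ≈ 175.579.
S* = Q* · H/(H+B) = 175.579 × 14/66.3 ≈ 37.076.

S* ≈ 37 cases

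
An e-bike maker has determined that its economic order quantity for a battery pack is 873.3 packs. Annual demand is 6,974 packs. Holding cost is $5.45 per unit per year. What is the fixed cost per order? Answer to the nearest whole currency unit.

The basic EOQ model gives Q* = √(2DS/H); rearrange for the unknown.
From Q* = √(2DS/H): S = Q*²H / (2D) = 873.3² × 5.45 / (2 × 6,974) = 297.9967.

S ≈ $298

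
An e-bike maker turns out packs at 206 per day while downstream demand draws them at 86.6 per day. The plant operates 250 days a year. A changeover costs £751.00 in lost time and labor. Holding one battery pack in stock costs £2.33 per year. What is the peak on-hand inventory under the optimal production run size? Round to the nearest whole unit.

I_max ≈ 2,844 packs

Annual demand D = 86.6 × 250 = 21,650.
Production build-up factor (1 − d/p) = 1 − 86.6/206 = 0.5796.
Q* = √(2DS / (H(1 − d/p))) = √(2 × 21,650 × 751 / (2.33 × 0.5796)).
= √(32,518,300 / 1.3505) ≈ 4907.015.
Maximum inventory = Q*(1 − d/p) = 4907.015 × 0.5796 ≈ 2844.163.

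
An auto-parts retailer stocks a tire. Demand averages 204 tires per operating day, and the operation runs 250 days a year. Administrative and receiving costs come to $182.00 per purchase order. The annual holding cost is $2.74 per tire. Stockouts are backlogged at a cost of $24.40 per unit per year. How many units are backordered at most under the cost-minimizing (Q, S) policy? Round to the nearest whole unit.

S* ≈ 277 tires

Annual demand D = 204 × 250 = 51,000.
With planned backorders, Q* = √(2DS/H) · √((H+B)/B).
√(2DS/H) = √(2 × 51,000 × 182 / 2.74) = 2602.918.
√((H+B)/B) = √((2.74+24.4)/24.4) = 1.0547.
Q* ≈ 2745.178.
S* = Q* · H/(H+B) = 2745.178 × 2.74/27.14 ≈ 277.148.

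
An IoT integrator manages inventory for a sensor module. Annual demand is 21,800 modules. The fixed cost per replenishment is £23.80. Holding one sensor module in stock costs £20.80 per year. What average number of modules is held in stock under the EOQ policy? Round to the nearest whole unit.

Average inventory ≈ 112 modules

Q* = √(2DS/H) = √(2 × 21,800 × 23.8 / 20.8) ≈ 223.36.
Average inventory = Q*/2 ≈ 223.36 / 2 = 111.679.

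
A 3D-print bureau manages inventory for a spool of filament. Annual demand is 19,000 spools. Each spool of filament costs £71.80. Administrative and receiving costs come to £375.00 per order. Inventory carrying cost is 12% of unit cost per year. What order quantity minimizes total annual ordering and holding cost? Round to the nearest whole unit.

Holding cost H = 0.12 × £71.80 = £8.6160 per unit per year.
EOQ = √(2DS / H) = √(2 × 19,000 × 375 / 8.616).
= √(14,250,000 / 8.616) = √1,653,899.7214 ≈ 1286.040.

Q* ≈ 1,286 spools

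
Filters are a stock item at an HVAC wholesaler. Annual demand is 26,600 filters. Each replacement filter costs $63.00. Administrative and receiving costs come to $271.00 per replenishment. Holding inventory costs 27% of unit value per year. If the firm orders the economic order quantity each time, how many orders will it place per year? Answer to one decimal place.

Holding cost H = 0.27 × $63.00 = $17.0100 per unit per year.
Q* = √(2DS/H) = √(2 × 26,600 × 271 / 17.01) ≈ 920.64.
Orders per year = D / Q* = 26,600 / 920.64 ≈ 28.893.

N ≈ 28.9 orders per year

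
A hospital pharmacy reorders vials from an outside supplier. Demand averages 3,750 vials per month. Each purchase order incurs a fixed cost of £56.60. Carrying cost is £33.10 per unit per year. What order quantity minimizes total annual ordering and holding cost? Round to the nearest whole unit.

Q* ≈ 392 vials

Annual demand D = 3,750 × 12 = 45,000.
EOQ = √(2DS / H) = √(2 × 45,000 × 56.6 / 33.1).
= √(5,094,000 / 33.1) = √153,897.281 ≈ 392.297.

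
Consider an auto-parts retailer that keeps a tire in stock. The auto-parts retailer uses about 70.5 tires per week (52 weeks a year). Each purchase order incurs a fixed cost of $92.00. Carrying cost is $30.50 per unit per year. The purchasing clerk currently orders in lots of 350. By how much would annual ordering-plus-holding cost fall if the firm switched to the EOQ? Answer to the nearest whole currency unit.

Extra cost ≈ $1,765 per year

Annual demand D = 70.5 × 52 = 3,666.
EOQ = √(2DS/H) = √(2 × 3,666 × 92 / 30.5) ≈ 148.72.
Cost at Q* = (D/Q*)S + (Q*/2)H = √(2DSH) ≈ $4,535.81.
Cost at Q = 350: (3,666/350)×92 + (350/2)×30.5 = $963.63 + $5,337.50 = $6,301.13.
Excess = $6,301.13 − $4,535.81 = $1,765.32.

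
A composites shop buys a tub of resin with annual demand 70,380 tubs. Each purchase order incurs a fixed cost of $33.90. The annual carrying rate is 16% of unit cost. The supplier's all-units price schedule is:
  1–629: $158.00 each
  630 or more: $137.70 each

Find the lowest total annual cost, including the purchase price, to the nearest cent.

Holding cost per unit per year at price C is H = 0.16·C.
Candidates are each tier's EOQ (if it falls in that tier) and each price-break quantity.
EOQ at $158.00 = 434.5 (feasible in tier 1): TC = 70,380×$158.00 + (70,380/434.5)×33.9 + (434.5/2)×0.16×$158.00 = $11,131,023.18.
EOQ at $137.70 = 465.4 < 630, so use break Q=630: TC = 70,380×$137.70 + (70,380/630.0)×33.9 + (630.0/2)×0.16×$137.70 = $9,702,053.19.
Lowest total cost among the candidates is at Q = 630.0.

TC* ≈ $9,702,053.19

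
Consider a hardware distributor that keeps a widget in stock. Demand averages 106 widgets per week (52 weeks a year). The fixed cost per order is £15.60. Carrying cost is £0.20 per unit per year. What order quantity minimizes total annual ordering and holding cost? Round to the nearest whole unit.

Annual demand D = 106 × 52 = 5,512.
EOQ = √(2DS / H) = √(2 × 5,512 × 15.6 / 0.2).
= √(171,974.4 / 0.2) = √859,872 ≈ 927.293.

Q* ≈ 927 widgets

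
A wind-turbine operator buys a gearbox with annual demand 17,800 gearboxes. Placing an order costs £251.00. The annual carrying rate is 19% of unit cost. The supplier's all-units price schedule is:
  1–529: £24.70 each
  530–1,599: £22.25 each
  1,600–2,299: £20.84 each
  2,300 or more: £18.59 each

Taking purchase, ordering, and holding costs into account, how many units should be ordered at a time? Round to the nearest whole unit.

Q* ≈ 2,300 gearboxes

Holding cost per unit per year at price C is H = 0.19·C.
Candidates are each tier's EOQ (if it falls in that tier) and each price-break quantity.
Tier 1 (£24.70): EOQ = 1379.9 exceeds tier's upper bound 529, so this tier is dominated.
EOQ at £22.25 = 1453.9 (feasible in tier 2): TC = 17,800×£22.25 + (17,800/1453.9)×251 + (1453.9/2)×0.19×£22.25 = £402,196.16.
EOQ at £20.84 = 1502.2 < 1600, so use break Q=1600: TC = 17,800×£20.84 + (17,800/1600.0)×251 + (1600.0/2)×0.19×£20.84 = £376,912.05.
EOQ at £18.59 = 1590.5 < 2300, so use break Q=2300: TC = 17,800×£18.59 + (17,800/2300.0)×251 + (2300.0/2)×0.19×£18.59 = £336,906.44.
Lowest total cost is £336,906.44 at Q = 2300.0.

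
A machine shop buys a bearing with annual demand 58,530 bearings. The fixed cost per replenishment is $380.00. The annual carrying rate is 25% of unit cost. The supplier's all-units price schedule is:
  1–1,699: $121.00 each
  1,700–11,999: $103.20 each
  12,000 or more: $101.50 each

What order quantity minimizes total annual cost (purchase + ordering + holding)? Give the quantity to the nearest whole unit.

Holding cost per unit per year at price C is H = 0.25·C.
For each price level, check whether its EOQ is feasible; otherwise the best quantity at that price is the breakpoint.
EOQ at $121.00 = 1212.6 (feasible in tier 1): TC = 58,530×$121.00 + (58,530/1212.6)×380 + (1212.6/2)×0.25×$121.00 = $7,118,812.48.
EOQ at $103.20 = 1313.1 < 1700, so use break Q=1700: TC = 58,530×$103.20 + (58,530/1700.0)×380 + (1700.0/2)×0.25×$103.20 = $6,075,309.18.
EOQ at $101.50 = 1324.0 < 12000, so use break Q=12000: TC = 58,530×$101.50 + (58,530/12000.0)×380 + (12000.0/2)×0.25×$101.50 = $6,094,898.45.
Lowest total cost is $6,075,309.18 at Q = 1700.0.

Q* ≈ 1,700 bearings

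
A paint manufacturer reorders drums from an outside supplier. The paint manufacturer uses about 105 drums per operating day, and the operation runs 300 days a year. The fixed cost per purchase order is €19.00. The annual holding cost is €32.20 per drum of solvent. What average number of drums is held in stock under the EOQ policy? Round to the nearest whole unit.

Annual demand D = 105 × 300 = 31,500.
Q* = √(2DS/H) = √(2 × 31,500 × 19 / 32.2) ≈ 192.81.
Average inventory = Q*/2 ≈ 192.81 / 2 = 96.403.

Average inventory ≈ 96 drums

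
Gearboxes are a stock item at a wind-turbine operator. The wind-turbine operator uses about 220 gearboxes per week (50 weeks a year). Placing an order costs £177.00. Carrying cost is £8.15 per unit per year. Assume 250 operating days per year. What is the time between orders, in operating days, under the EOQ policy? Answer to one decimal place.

T ≈ 15.7 days

Annual demand D = 220 × 50 = 11,000.
EOQ = √(2DS/H) = √(2 × 11,000 × 177 / 8.15) ≈ 691.22.
Cycle time = Q*/D × 250 = 691.22 / 11,000 × 250 ≈ 15.710 days.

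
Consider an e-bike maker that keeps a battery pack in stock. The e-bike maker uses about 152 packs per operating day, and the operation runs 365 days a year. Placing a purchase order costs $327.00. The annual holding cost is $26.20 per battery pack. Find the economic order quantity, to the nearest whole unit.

Annual demand D = 152 × 365 = 55,480.
EOQ = √(2DS / H) = √(2 × 55,480 × 327 / 26.2).
= √(36,283,920 / 26.2) = √1,384,882.4427 ≈ 1176.810.

Q* ≈ 1,177 packs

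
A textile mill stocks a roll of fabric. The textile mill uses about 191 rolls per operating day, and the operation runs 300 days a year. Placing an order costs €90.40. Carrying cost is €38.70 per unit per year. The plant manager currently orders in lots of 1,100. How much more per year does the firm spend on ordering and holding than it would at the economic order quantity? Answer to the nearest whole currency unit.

Annual demand D = 191 × 300 = 57,300.
EOQ = √(2DS/H) = √(2 × 57,300 × 90.4 / 38.7) ≈ 517.39.
Cost at Q* = (D/Q*)S + (Q*/2)H = √(2DSH) ≈ €20,023.13.
Cost at Q = 1,100: (57,300/1,100)×90.4 + (1,100/2)×38.7 = €4,709.02 + €21,285.00 = €25,994.02.
Excess = €25,994.02 − €20,023.13 = €5,970.89.

Extra cost ≈ €5,971 per year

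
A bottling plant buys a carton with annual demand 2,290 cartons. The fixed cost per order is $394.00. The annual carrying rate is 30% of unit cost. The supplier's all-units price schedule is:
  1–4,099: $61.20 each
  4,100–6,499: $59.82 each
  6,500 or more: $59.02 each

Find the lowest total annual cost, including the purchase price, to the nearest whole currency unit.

Holding cost per unit per year at price C is H = 0.30·C.
For each price level, check whether its EOQ is feasible; otherwise the best quantity at that price is the breakpoint.
EOQ at $61.20 = 313.5 (feasible in tier 1): TC = 2,290×$61.20 + (2,290/313.5)×394 + (313.5/2)×0.30×$61.20 = $145,903.95.
EOQ at $59.82 = 317.1 < 4100, so use break Q=4100: TC = 2,290×$59.82 + (2,290/4100.0)×394 + (4100.0/2)×0.30×$59.82 = $173,997.16.
EOQ at $59.02 = 319.2 < 6500, so use break Q=6500: TC = 2,290×$59.02 + (2,290/6500.0)×394 + (6500.0/2)×0.30×$59.02 = $192,839.11.
Lowest total cost among the candidates is at Q = 313.5.

TC* ≈ $145,904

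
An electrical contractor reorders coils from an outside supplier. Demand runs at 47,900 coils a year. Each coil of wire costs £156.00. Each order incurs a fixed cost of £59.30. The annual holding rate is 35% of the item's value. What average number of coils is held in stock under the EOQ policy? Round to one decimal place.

Holding cost H = 0.35 × £156.00 = £54.6000 per unit per year.
Q* = √(2DS/H) = √(2 × 47,900 × 59.3 / 54.6) ≈ 322.56.
Average inventory = Q*/2 ≈ 322.56 / 2 = 161.281.

Average inventory ≈ 161.3 coils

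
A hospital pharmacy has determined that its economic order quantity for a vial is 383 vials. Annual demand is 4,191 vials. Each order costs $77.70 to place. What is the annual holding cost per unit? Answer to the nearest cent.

The basic EOQ model gives Q* = √(2DS/H); rearrange for the unknown.
From Q* = √(2DS/H): H = 2DS / Q*² = 2 × 4,191 × 77.7 / 383² = 4.4399.

H ≈ $4.44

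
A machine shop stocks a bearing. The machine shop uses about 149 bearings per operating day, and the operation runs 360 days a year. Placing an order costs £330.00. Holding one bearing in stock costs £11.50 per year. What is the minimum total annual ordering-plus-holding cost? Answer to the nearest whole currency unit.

TC* ≈ £20,177

Annual demand D = 149 × 360 = 53,640.
EOQ = √(2DS/H) = √(2 × 53,640 × 330 / 11.5) ≈ 1754.56.
At Q*, ordering cost (D/Q*)S equals holding cost (Q*/2)H, each = √(DSH/2).
Minimum total = √(2DSH) = √(2 × 53,640 × 330 × 11.5) ≈ 20177.403.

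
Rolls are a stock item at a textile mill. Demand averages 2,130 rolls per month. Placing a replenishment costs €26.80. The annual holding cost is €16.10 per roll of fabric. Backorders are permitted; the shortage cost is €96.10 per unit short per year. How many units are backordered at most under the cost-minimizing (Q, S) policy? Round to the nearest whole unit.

S* ≈ 45 rolls

Annual demand D = 2,130 × 12 = 25,560.
With planned backorders, Q* = √(2DS/H) · √((H+B)/B).
√(2DS/H) = √(2 × 25,560 × 26.8 / 16.1) = 291.709.
√((H+B)/B) = √((16.1+96.1)/96.1) = 1.0805.
Q* ≈ 315.199.
S* = Q* · H/(H+B) = 315.199 × 16.1/112.2 ≈ 45.229.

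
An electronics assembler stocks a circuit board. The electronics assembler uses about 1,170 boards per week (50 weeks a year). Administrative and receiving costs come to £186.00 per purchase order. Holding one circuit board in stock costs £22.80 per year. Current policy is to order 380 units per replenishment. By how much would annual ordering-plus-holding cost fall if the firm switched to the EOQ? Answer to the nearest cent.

Extra cost ≈ £10,691.26 per year

Annual demand D = 1,170 × 50 = 58,500.
EOQ = √(2DS/H) = √(2 × 58,500 × 186 / 22.8) ≈ 976.97.
Cost at Q* = (D/Q*)S + (Q*/2)H = √(2DSH) ≈ £22,274.95.
Cost at Q = 380: (58,500/380)×186 + (380/2)×22.8 = £28,634.21 + £4,332.00 = £32,966.21.
Excess = £32,966.21 − £22,274.95 = £10,691.26.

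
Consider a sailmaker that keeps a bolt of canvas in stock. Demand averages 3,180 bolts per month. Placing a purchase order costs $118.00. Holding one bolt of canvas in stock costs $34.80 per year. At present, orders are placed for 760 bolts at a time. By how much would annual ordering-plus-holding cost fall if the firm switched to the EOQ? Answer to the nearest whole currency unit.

Extra cost ≈ $1,446 per year

Annual demand D = 3,180 × 12 = 38,160.
EOQ = √(2DS/H) = √(2 × 38,160 × 118 / 34.8) ≈ 508.71.
Cost at Q* = (D/Q*)S + (Q*/2)H = √(2DSH) ≈ $17,703.12.
Cost at Q = 760: (38,160/760)×118 + (760/2)×34.8 = $5,924.84 + $13,224.00 = $19,148.84.
Excess = $19,148.84 − $17,703.12 = $1,445.72.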